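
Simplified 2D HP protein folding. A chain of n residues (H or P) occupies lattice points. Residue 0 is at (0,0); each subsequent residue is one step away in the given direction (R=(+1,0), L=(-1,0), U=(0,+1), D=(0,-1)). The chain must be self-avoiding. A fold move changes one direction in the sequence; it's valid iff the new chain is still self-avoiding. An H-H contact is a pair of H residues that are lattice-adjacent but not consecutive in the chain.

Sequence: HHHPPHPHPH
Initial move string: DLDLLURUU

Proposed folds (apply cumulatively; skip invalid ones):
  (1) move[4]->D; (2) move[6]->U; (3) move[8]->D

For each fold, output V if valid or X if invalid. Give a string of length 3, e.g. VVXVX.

Answer: XVX

Derivation:
Initial: DLDLLURUU -> [(0, 0), (0, -1), (-1, -1), (-1, -2), (-2, -2), (-3, -2), (-3, -1), (-2, -1), (-2, 0), (-2, 1)]
Fold 1: move[4]->D => DLDLDURUU INVALID (collision), skipped
Fold 2: move[6]->U => DLDLLUUUU VALID
Fold 3: move[8]->D => DLDLLUUUD INVALID (collision), skipped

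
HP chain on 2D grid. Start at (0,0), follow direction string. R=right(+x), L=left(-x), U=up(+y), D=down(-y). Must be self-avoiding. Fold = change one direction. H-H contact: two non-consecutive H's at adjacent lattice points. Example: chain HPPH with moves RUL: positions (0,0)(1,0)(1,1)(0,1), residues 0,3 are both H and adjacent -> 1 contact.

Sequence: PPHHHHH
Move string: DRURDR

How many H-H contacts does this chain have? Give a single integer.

Positions: [(0, 0), (0, -1), (1, -1), (1, 0), (2, 0), (2, -1), (3, -1)]
H-H contact: residue 2 @(1,-1) - residue 5 @(2, -1)

Answer: 1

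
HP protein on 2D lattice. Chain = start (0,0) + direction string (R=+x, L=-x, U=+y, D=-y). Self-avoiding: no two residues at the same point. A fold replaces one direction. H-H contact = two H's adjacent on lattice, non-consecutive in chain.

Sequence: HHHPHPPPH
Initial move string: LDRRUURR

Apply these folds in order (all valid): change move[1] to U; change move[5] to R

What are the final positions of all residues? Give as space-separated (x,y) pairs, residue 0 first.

Initial moves: LDRRUURR
Fold: move[1]->U => LURRUURR (positions: [(0, 0), (-1, 0), (-1, 1), (0, 1), (1, 1), (1, 2), (1, 3), (2, 3), (3, 3)])
Fold: move[5]->R => LURRURRR (positions: [(0, 0), (-1, 0), (-1, 1), (0, 1), (1, 1), (1, 2), (2, 2), (3, 2), (4, 2)])

Answer: (0,0) (-1,0) (-1,1) (0,1) (1,1) (1,2) (2,2) (3,2) (4,2)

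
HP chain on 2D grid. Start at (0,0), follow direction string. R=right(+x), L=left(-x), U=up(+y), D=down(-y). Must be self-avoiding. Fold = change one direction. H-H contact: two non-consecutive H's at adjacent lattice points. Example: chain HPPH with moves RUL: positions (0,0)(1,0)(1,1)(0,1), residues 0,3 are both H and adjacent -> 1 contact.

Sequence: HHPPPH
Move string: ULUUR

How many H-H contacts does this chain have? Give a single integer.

Answer: 0

Derivation:
Positions: [(0, 0), (0, 1), (-1, 1), (-1, 2), (-1, 3), (0, 3)]
No H-H contacts found.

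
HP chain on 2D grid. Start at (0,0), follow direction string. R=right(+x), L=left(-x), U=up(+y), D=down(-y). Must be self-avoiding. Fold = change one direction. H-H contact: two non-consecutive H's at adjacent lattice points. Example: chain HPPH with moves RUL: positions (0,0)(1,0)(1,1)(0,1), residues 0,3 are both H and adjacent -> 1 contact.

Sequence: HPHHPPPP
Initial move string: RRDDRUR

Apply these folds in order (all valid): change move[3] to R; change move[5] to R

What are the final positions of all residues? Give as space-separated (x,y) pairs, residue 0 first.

Answer: (0,0) (1,0) (2,0) (2,-1) (3,-1) (4,-1) (5,-1) (6,-1)

Derivation:
Initial moves: RRDDRUR
Fold: move[3]->R => RRDRRUR (positions: [(0, 0), (1, 0), (2, 0), (2, -1), (3, -1), (4, -1), (4, 0), (5, 0)])
Fold: move[5]->R => RRDRRRR (positions: [(0, 0), (1, 0), (2, 0), (2, -1), (3, -1), (4, -1), (5, -1), (6, -1)])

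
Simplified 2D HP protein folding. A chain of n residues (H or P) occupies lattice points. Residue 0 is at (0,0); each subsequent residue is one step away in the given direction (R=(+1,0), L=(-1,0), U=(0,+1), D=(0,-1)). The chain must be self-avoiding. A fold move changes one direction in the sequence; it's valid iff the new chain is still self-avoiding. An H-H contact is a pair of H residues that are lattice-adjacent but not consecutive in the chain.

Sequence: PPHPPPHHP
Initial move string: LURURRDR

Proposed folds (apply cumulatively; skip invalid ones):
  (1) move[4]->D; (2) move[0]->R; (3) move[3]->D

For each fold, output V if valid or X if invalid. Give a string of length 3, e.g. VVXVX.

Initial: LURURRDR -> [(0, 0), (-1, 0), (-1, 1), (0, 1), (0, 2), (1, 2), (2, 2), (2, 1), (3, 1)]
Fold 1: move[4]->D => LURUDRDR INVALID (collision), skipped
Fold 2: move[0]->R => RURURRDR VALID
Fold 3: move[3]->D => RURDRRDR VALID

Answer: XVV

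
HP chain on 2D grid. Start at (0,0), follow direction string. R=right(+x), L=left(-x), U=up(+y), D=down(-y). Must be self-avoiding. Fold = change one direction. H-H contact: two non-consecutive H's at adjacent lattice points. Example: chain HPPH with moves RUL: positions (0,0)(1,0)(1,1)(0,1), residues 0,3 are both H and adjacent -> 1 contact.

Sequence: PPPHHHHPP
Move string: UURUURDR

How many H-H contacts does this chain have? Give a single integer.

Answer: 0

Derivation:
Positions: [(0, 0), (0, 1), (0, 2), (1, 2), (1, 3), (1, 4), (2, 4), (2, 3), (3, 3)]
No H-H contacts found.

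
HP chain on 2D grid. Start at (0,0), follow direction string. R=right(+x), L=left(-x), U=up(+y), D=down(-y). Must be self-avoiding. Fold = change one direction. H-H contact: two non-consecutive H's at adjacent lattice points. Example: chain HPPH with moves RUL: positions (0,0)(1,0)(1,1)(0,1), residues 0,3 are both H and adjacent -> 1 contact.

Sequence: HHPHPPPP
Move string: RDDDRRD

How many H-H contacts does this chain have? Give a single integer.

Answer: 0

Derivation:
Positions: [(0, 0), (1, 0), (1, -1), (1, -2), (1, -3), (2, -3), (3, -3), (3, -4)]
No H-H contacts found.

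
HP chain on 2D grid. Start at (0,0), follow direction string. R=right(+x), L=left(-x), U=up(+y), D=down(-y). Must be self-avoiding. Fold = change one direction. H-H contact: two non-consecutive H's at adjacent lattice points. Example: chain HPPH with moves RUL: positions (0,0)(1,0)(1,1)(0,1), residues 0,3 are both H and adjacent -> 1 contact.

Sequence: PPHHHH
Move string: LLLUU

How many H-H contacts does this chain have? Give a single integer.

Positions: [(0, 0), (-1, 0), (-2, 0), (-3, 0), (-3, 1), (-3, 2)]
No H-H contacts found.

Answer: 0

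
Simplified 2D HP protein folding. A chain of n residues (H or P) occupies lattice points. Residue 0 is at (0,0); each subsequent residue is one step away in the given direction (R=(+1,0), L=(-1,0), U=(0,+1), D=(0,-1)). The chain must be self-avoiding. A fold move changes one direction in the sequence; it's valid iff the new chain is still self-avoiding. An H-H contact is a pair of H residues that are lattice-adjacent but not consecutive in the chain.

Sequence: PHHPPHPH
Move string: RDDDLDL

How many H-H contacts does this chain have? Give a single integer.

Positions: [(0, 0), (1, 0), (1, -1), (1, -2), (1, -3), (0, -3), (0, -4), (-1, -4)]
No H-H contacts found.

Answer: 0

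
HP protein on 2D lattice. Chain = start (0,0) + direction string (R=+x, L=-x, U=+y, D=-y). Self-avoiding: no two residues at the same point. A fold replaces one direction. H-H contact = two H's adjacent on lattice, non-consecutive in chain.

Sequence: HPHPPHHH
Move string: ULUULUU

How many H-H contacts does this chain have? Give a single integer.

Positions: [(0, 0), (0, 1), (-1, 1), (-1, 2), (-1, 3), (-2, 3), (-2, 4), (-2, 5)]
No H-H contacts found.

Answer: 0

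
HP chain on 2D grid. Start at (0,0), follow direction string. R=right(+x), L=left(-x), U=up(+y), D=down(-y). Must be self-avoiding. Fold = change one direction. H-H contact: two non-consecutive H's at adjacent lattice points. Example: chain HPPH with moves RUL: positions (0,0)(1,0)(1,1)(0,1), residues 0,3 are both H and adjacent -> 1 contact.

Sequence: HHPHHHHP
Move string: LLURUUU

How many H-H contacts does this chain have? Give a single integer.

Positions: [(0, 0), (-1, 0), (-2, 0), (-2, 1), (-1, 1), (-1, 2), (-1, 3), (-1, 4)]
H-H contact: residue 1 @(-1,0) - residue 4 @(-1, 1)

Answer: 1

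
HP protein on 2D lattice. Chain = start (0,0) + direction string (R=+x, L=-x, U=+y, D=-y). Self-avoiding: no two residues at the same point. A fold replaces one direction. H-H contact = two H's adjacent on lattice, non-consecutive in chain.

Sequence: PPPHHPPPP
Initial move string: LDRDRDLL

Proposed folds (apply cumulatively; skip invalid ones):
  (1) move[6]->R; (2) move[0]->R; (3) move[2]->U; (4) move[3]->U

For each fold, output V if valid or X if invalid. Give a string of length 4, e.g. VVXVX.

Answer: XVXX

Derivation:
Initial: LDRDRDLL -> [(0, 0), (-1, 0), (-1, -1), (0, -1), (0, -2), (1, -2), (1, -3), (0, -3), (-1, -3)]
Fold 1: move[6]->R => LDRDRDRL INVALID (collision), skipped
Fold 2: move[0]->R => RDRDRDLL VALID
Fold 3: move[2]->U => RDUDRDLL INVALID (collision), skipped
Fold 4: move[3]->U => RDRURDLL INVALID (collision), skipped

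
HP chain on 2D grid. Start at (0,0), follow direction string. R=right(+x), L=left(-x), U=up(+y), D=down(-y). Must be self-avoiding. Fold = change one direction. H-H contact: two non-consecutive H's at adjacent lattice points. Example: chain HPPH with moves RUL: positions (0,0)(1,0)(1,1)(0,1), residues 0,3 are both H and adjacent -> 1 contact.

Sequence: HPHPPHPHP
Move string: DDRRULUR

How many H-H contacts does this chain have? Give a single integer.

Answer: 1

Derivation:
Positions: [(0, 0), (0, -1), (0, -2), (1, -2), (2, -2), (2, -1), (1, -1), (1, 0), (2, 0)]
H-H contact: residue 0 @(0,0) - residue 7 @(1, 0)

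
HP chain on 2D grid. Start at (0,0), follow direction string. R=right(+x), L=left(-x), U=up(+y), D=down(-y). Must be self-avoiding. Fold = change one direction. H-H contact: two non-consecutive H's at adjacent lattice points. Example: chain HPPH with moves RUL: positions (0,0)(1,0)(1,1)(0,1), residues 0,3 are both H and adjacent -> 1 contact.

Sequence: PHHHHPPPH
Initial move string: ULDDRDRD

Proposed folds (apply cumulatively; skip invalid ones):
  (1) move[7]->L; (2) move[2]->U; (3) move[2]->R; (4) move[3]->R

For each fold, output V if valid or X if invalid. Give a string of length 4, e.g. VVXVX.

Answer: XXXX

Derivation:
Initial: ULDDRDRD -> [(0, 0), (0, 1), (-1, 1), (-1, 0), (-1, -1), (0, -1), (0, -2), (1, -2), (1, -3)]
Fold 1: move[7]->L => ULDDRDRL INVALID (collision), skipped
Fold 2: move[2]->U => ULUDRDRD INVALID (collision), skipped
Fold 3: move[2]->R => ULRDRDRD INVALID (collision), skipped
Fold 4: move[3]->R => ULDRRDRD INVALID (collision), skipped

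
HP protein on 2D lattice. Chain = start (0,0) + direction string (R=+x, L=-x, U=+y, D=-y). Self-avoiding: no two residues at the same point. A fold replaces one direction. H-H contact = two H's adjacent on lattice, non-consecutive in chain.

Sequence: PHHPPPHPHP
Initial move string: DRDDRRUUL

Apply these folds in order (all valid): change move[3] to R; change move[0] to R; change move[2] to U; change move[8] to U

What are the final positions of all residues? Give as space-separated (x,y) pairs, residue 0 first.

Answer: (0,0) (1,0) (2,0) (2,1) (3,1) (4,1) (5,1) (5,2) (5,3) (5,4)

Derivation:
Initial moves: DRDDRRUUL
Fold: move[3]->R => DRDRRRUUL (positions: [(0, 0), (0, -1), (1, -1), (1, -2), (2, -2), (3, -2), (4, -2), (4, -1), (4, 0), (3, 0)])
Fold: move[0]->R => RRDRRRUUL (positions: [(0, 0), (1, 0), (2, 0), (2, -1), (3, -1), (4, -1), (5, -1), (5, 0), (5, 1), (4, 1)])
Fold: move[2]->U => RRURRRUUL (positions: [(0, 0), (1, 0), (2, 0), (2, 1), (3, 1), (4, 1), (5, 1), (5, 2), (5, 3), (4, 3)])
Fold: move[8]->U => RRURRRUUU (positions: [(0, 0), (1, 0), (2, 0), (2, 1), (3, 1), (4, 1), (5, 1), (5, 2), (5, 3), (5, 4)])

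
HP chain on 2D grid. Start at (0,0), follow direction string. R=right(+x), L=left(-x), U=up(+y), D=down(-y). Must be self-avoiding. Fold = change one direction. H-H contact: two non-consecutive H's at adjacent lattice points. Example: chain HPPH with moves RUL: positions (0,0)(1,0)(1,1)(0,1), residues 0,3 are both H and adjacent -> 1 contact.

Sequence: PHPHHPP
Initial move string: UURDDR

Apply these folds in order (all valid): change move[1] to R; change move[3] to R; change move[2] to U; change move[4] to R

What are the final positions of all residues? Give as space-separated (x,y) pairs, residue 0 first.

Initial moves: UURDDR
Fold: move[1]->R => URRDDR (positions: [(0, 0), (0, 1), (1, 1), (2, 1), (2, 0), (2, -1), (3, -1)])
Fold: move[3]->R => URRRDR (positions: [(0, 0), (0, 1), (1, 1), (2, 1), (3, 1), (3, 0), (4, 0)])
Fold: move[2]->U => URURDR (positions: [(0, 0), (0, 1), (1, 1), (1, 2), (2, 2), (2, 1), (3, 1)])
Fold: move[4]->R => URURRR (positions: [(0, 0), (0, 1), (1, 1), (1, 2), (2, 2), (3, 2), (4, 2)])

Answer: (0,0) (0,1) (1,1) (1,2) (2,2) (3,2) (4,2)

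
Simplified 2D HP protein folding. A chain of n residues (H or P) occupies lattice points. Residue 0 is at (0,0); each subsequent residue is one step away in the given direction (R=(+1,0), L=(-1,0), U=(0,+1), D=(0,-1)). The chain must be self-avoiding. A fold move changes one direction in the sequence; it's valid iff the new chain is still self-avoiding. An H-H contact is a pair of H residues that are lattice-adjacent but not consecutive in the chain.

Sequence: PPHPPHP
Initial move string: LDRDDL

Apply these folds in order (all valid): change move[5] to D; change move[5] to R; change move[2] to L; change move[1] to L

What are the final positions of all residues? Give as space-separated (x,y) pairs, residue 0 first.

Answer: (0,0) (-1,0) (-2,0) (-3,0) (-3,-1) (-3,-2) (-2,-2)

Derivation:
Initial moves: LDRDDL
Fold: move[5]->D => LDRDDD (positions: [(0, 0), (-1, 0), (-1, -1), (0, -1), (0, -2), (0, -3), (0, -4)])
Fold: move[5]->R => LDRDDR (positions: [(0, 0), (-1, 0), (-1, -1), (0, -1), (0, -2), (0, -3), (1, -3)])
Fold: move[2]->L => LDLDDR (positions: [(0, 0), (-1, 0), (-1, -1), (-2, -1), (-2, -2), (-2, -3), (-1, -3)])
Fold: move[1]->L => LLLDDR (positions: [(0, 0), (-1, 0), (-2, 0), (-3, 0), (-3, -1), (-3, -2), (-2, -2)])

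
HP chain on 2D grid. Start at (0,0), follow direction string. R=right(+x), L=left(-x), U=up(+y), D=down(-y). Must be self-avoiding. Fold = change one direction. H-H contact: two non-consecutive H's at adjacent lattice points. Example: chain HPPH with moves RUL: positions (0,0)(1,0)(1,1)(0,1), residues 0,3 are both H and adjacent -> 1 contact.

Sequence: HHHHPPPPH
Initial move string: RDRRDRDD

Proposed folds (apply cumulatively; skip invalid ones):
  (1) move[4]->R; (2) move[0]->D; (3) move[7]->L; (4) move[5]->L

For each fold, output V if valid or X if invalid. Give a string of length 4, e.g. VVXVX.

Initial: RDRRDRDD -> [(0, 0), (1, 0), (1, -1), (2, -1), (3, -1), (3, -2), (4, -2), (4, -3), (4, -4)]
Fold 1: move[4]->R => RDRRRRDD VALID
Fold 2: move[0]->D => DDRRRRDD VALID
Fold 3: move[7]->L => DDRRRRDL VALID
Fold 4: move[5]->L => DDRRRLDL INVALID (collision), skipped

Answer: VVVX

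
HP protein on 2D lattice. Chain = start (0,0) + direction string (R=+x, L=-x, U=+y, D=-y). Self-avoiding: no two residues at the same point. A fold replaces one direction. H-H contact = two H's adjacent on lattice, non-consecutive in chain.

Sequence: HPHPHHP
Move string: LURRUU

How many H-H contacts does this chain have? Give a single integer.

Positions: [(0, 0), (-1, 0), (-1, 1), (0, 1), (1, 1), (1, 2), (1, 3)]
No H-H contacts found.

Answer: 0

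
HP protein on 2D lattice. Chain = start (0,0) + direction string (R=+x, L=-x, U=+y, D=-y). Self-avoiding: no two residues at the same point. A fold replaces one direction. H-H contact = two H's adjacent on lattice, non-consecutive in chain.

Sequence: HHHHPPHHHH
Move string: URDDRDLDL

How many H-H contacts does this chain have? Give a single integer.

Positions: [(0, 0), (0, 1), (1, 1), (1, 0), (1, -1), (2, -1), (2, -2), (1, -2), (1, -3), (0, -3)]
H-H contact: residue 0 @(0,0) - residue 3 @(1, 0)

Answer: 1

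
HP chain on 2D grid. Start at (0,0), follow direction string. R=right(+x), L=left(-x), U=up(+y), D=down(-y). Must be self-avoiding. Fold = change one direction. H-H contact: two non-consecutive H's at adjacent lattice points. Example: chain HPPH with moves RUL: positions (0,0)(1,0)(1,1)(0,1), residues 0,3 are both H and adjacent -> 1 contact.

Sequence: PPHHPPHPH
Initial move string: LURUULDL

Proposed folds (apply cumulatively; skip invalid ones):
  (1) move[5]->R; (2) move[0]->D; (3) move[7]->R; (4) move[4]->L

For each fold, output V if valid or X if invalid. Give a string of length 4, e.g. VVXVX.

Initial: LURUULDL -> [(0, 0), (-1, 0), (-1, 1), (0, 1), (0, 2), (0, 3), (-1, 3), (-1, 2), (-2, 2)]
Fold 1: move[5]->R => LURUURDL INVALID (collision), skipped
Fold 2: move[0]->D => DURUULDL INVALID (collision), skipped
Fold 3: move[7]->R => LURUULDR INVALID (collision), skipped
Fold 4: move[4]->L => LURULLDL VALID

Answer: XXXV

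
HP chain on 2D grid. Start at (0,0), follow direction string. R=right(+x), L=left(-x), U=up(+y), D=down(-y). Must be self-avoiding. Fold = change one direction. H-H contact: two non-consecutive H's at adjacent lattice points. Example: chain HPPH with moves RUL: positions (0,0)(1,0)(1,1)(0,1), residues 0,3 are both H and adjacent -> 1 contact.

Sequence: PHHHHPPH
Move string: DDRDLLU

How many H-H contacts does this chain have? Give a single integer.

Answer: 1

Derivation:
Positions: [(0, 0), (0, -1), (0, -2), (1, -2), (1, -3), (0, -3), (-1, -3), (-1, -2)]
H-H contact: residue 2 @(0,-2) - residue 7 @(-1, -2)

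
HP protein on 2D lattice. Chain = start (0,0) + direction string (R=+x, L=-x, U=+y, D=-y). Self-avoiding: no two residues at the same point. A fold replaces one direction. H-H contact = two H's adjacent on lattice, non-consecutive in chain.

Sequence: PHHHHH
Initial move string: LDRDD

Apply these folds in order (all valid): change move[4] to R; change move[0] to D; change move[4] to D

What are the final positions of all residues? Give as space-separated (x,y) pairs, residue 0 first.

Initial moves: LDRDD
Fold: move[4]->R => LDRDR (positions: [(0, 0), (-1, 0), (-1, -1), (0, -1), (0, -2), (1, -2)])
Fold: move[0]->D => DDRDR (positions: [(0, 0), (0, -1), (0, -2), (1, -2), (1, -3), (2, -3)])
Fold: move[4]->D => DDRDD (positions: [(0, 0), (0, -1), (0, -2), (1, -2), (1, -3), (1, -4)])

Answer: (0,0) (0,-1) (0,-2) (1,-2) (1,-3) (1,-4)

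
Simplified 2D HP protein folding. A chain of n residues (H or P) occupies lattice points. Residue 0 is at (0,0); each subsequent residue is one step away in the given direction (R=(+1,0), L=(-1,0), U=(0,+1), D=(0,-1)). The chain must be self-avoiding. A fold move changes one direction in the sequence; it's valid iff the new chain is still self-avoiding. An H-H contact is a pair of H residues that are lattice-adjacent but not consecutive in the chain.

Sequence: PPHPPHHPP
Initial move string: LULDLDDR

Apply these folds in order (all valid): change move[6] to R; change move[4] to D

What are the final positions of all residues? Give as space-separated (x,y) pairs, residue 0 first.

Initial moves: LULDLDDR
Fold: move[6]->R => LULDLDRR (positions: [(0, 0), (-1, 0), (-1, 1), (-2, 1), (-2, 0), (-3, 0), (-3, -1), (-2, -1), (-1, -1)])
Fold: move[4]->D => LULDDDRR (positions: [(0, 0), (-1, 0), (-1, 1), (-2, 1), (-2, 0), (-2, -1), (-2, -2), (-1, -2), (0, -2)])

Answer: (0,0) (-1,0) (-1,1) (-2,1) (-2,0) (-2,-1) (-2,-2) (-1,-2) (0,-2)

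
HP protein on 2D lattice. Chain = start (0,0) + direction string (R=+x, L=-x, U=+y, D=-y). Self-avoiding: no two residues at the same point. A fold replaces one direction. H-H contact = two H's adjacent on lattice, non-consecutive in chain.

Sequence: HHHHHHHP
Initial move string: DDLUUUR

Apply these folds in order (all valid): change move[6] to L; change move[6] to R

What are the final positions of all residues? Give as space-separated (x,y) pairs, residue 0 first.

Answer: (0,0) (0,-1) (0,-2) (-1,-2) (-1,-1) (-1,0) (-1,1) (0,1)

Derivation:
Initial moves: DDLUUUR
Fold: move[6]->L => DDLUUUL (positions: [(0, 0), (0, -1), (0, -2), (-1, -2), (-1, -1), (-1, 0), (-1, 1), (-2, 1)])
Fold: move[6]->R => DDLUUUR (positions: [(0, 0), (0, -1), (0, -2), (-1, -2), (-1, -1), (-1, 0), (-1, 1), (0, 1)])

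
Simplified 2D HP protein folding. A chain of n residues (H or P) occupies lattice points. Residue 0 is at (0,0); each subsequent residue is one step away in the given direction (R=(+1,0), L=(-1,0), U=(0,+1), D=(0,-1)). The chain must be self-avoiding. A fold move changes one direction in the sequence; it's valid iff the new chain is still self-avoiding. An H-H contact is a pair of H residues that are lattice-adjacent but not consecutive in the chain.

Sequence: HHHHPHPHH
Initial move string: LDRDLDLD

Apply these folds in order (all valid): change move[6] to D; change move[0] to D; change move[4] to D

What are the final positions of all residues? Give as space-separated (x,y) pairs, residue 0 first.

Initial moves: LDRDLDLD
Fold: move[6]->D => LDRDLDDD (positions: [(0, 0), (-1, 0), (-1, -1), (0, -1), (0, -2), (-1, -2), (-1, -3), (-1, -4), (-1, -5)])
Fold: move[0]->D => DDRDLDDD (positions: [(0, 0), (0, -1), (0, -2), (1, -2), (1, -3), (0, -3), (0, -4), (0, -5), (0, -6)])
Fold: move[4]->D => DDRDDDDD (positions: [(0, 0), (0, -1), (0, -2), (1, -2), (1, -3), (1, -4), (1, -5), (1, -6), (1, -7)])

Answer: (0,0) (0,-1) (0,-2) (1,-2) (1,-3) (1,-4) (1,-5) (1,-6) (1,-7)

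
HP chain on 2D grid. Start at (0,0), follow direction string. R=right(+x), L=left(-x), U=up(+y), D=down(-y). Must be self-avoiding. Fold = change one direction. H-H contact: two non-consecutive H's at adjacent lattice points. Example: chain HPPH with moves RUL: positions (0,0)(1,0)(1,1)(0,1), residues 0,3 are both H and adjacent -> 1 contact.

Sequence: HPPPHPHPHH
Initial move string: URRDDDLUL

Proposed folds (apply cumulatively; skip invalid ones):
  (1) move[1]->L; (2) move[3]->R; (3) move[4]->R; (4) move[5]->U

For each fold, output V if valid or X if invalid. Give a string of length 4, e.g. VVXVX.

Answer: XVXX

Derivation:
Initial: URRDDDLUL -> [(0, 0), (0, 1), (1, 1), (2, 1), (2, 0), (2, -1), (2, -2), (1, -2), (1, -1), (0, -1)]
Fold 1: move[1]->L => ULRDDDLUL INVALID (collision), skipped
Fold 2: move[3]->R => URRRDDLUL VALID
Fold 3: move[4]->R => URRRRDLUL INVALID (collision), skipped
Fold 4: move[5]->U => URRRDULUL INVALID (collision), skipped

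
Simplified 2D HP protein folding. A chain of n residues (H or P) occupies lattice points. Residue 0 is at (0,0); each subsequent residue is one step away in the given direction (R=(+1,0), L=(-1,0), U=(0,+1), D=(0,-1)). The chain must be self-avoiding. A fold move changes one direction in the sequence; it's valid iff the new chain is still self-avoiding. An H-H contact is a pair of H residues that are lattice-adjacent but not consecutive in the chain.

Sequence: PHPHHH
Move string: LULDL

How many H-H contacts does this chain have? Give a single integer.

Answer: 1

Derivation:
Positions: [(0, 0), (-1, 0), (-1, 1), (-2, 1), (-2, 0), (-3, 0)]
H-H contact: residue 1 @(-1,0) - residue 4 @(-2, 0)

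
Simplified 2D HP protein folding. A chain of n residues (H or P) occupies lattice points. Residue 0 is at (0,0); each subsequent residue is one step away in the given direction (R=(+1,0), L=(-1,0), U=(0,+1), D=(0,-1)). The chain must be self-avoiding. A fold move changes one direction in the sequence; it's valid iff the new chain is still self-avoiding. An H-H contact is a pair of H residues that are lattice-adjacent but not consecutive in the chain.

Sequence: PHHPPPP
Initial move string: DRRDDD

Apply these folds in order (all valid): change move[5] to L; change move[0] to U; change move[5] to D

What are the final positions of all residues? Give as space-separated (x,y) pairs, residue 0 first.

Answer: (0,0) (0,1) (1,1) (2,1) (2,0) (2,-1) (2,-2)

Derivation:
Initial moves: DRRDDD
Fold: move[5]->L => DRRDDL (positions: [(0, 0), (0, -1), (1, -1), (2, -1), (2, -2), (2, -3), (1, -3)])
Fold: move[0]->U => URRDDL (positions: [(0, 0), (0, 1), (1, 1), (2, 1), (2, 0), (2, -1), (1, -1)])
Fold: move[5]->D => URRDDD (positions: [(0, 0), (0, 1), (1, 1), (2, 1), (2, 0), (2, -1), (2, -2)])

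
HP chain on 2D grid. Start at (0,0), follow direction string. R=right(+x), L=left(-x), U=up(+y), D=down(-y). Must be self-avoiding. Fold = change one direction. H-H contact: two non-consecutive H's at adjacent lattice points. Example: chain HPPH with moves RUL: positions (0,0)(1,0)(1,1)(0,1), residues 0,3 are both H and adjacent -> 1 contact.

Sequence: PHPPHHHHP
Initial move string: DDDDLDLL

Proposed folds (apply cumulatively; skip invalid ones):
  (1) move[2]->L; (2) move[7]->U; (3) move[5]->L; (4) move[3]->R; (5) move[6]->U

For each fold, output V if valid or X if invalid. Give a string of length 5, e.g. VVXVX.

Answer: VVVXV

Derivation:
Initial: DDDDLDLL -> [(0, 0), (0, -1), (0, -2), (0, -3), (0, -4), (-1, -4), (-1, -5), (-2, -5), (-3, -5)]
Fold 1: move[2]->L => DDLDLDLL VALID
Fold 2: move[7]->U => DDLDLDLU VALID
Fold 3: move[5]->L => DDLDLLLU VALID
Fold 4: move[3]->R => DDLRLLLU INVALID (collision), skipped
Fold 5: move[6]->U => DDLDLLUU VALID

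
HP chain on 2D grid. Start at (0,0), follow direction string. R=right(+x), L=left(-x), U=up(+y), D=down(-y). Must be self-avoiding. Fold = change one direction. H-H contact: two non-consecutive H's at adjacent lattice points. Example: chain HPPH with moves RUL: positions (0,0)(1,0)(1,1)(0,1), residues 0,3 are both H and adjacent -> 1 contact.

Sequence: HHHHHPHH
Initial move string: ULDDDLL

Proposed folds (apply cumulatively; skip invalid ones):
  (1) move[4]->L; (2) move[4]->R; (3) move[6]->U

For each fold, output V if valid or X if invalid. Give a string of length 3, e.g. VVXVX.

Answer: VXV

Derivation:
Initial: ULDDDLL -> [(0, 0), (0, 1), (-1, 1), (-1, 0), (-1, -1), (-1, -2), (-2, -2), (-3, -2)]
Fold 1: move[4]->L => ULDDLLL VALID
Fold 2: move[4]->R => ULDDRLL INVALID (collision), skipped
Fold 3: move[6]->U => ULDDLLU VALID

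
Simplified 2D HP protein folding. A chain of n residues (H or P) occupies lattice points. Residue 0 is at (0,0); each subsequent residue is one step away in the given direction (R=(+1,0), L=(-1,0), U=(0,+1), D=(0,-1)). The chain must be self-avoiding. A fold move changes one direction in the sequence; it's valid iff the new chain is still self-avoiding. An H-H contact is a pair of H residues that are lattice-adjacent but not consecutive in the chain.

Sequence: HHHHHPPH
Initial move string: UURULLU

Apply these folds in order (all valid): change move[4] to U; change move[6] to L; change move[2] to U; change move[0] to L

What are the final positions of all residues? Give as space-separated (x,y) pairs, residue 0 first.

Initial moves: UURULLU
Fold: move[4]->U => UURUULU (positions: [(0, 0), (0, 1), (0, 2), (1, 2), (1, 3), (1, 4), (0, 4), (0, 5)])
Fold: move[6]->L => UURUULL (positions: [(0, 0), (0, 1), (0, 2), (1, 2), (1, 3), (1, 4), (0, 4), (-1, 4)])
Fold: move[2]->U => UUUUULL (positions: [(0, 0), (0, 1), (0, 2), (0, 3), (0, 4), (0, 5), (-1, 5), (-2, 5)])
Fold: move[0]->L => LUUUULL (positions: [(0, 0), (-1, 0), (-1, 1), (-1, 2), (-1, 3), (-1, 4), (-2, 4), (-3, 4)])

Answer: (0,0) (-1,0) (-1,1) (-1,2) (-1,3) (-1,4) (-2,4) (-3,4)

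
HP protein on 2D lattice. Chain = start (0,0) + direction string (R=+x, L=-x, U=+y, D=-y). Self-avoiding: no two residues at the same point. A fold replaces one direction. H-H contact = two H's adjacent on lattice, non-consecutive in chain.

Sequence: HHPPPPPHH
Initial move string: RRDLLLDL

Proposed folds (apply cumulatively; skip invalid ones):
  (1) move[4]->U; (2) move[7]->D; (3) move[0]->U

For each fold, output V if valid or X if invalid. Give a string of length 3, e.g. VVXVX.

Answer: XVX

Derivation:
Initial: RRDLLLDL -> [(0, 0), (1, 0), (2, 0), (2, -1), (1, -1), (0, -1), (-1, -1), (-1, -2), (-2, -2)]
Fold 1: move[4]->U => RRDLULDL INVALID (collision), skipped
Fold 2: move[7]->D => RRDLLLDD VALID
Fold 3: move[0]->U => URDLLLDD INVALID (collision), skipped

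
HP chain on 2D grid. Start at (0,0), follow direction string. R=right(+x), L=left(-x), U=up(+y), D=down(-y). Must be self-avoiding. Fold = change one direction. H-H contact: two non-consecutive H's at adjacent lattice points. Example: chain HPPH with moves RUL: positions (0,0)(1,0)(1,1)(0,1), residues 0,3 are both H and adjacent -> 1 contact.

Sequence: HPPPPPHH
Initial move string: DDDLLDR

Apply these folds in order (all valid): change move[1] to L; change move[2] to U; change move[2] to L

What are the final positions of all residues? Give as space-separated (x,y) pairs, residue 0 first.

Answer: (0,0) (0,-1) (-1,-1) (-2,-1) (-3,-1) (-4,-1) (-4,-2) (-3,-2)

Derivation:
Initial moves: DDDLLDR
Fold: move[1]->L => DLDLLDR (positions: [(0, 0), (0, -1), (-1, -1), (-1, -2), (-2, -2), (-3, -2), (-3, -3), (-2, -3)])
Fold: move[2]->U => DLULLDR (positions: [(0, 0), (0, -1), (-1, -1), (-1, 0), (-2, 0), (-3, 0), (-3, -1), (-2, -1)])
Fold: move[2]->L => DLLLLDR (positions: [(0, 0), (0, -1), (-1, -1), (-2, -1), (-3, -1), (-4, -1), (-4, -2), (-3, -2)])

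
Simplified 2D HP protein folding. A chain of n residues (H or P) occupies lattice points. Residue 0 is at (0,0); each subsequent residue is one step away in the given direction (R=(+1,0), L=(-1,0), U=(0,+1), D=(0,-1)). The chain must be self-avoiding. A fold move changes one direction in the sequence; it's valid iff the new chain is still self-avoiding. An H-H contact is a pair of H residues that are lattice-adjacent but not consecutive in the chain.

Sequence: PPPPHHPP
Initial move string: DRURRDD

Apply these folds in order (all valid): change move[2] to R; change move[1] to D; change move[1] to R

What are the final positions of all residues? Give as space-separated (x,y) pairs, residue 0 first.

Answer: (0,0) (0,-1) (1,-1) (2,-1) (3,-1) (4,-1) (4,-2) (4,-3)

Derivation:
Initial moves: DRURRDD
Fold: move[2]->R => DRRRRDD (positions: [(0, 0), (0, -1), (1, -1), (2, -1), (3, -1), (4, -1), (4, -2), (4, -3)])
Fold: move[1]->D => DDRRRDD (positions: [(0, 0), (0, -1), (0, -2), (1, -2), (2, -2), (3, -2), (3, -3), (3, -4)])
Fold: move[1]->R => DRRRRDD (positions: [(0, 0), (0, -1), (1, -1), (2, -1), (3, -1), (4, -1), (4, -2), (4, -3)])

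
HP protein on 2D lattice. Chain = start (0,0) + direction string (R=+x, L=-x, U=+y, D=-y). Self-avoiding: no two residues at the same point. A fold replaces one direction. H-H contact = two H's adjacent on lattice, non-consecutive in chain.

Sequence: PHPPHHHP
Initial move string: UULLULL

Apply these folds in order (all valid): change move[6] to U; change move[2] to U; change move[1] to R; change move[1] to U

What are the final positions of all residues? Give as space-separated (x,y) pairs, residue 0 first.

Answer: (0,0) (0,1) (0,2) (0,3) (-1,3) (-1,4) (-2,4) (-2,5)

Derivation:
Initial moves: UULLULL
Fold: move[6]->U => UULLULU (positions: [(0, 0), (0, 1), (0, 2), (-1, 2), (-2, 2), (-2, 3), (-3, 3), (-3, 4)])
Fold: move[2]->U => UUULULU (positions: [(0, 0), (0, 1), (0, 2), (0, 3), (-1, 3), (-1, 4), (-2, 4), (-2, 5)])
Fold: move[1]->R => URULULU (positions: [(0, 0), (0, 1), (1, 1), (1, 2), (0, 2), (0, 3), (-1, 3), (-1, 4)])
Fold: move[1]->U => UUULULU (positions: [(0, 0), (0, 1), (0, 2), (0, 3), (-1, 3), (-1, 4), (-2, 4), (-2, 5)])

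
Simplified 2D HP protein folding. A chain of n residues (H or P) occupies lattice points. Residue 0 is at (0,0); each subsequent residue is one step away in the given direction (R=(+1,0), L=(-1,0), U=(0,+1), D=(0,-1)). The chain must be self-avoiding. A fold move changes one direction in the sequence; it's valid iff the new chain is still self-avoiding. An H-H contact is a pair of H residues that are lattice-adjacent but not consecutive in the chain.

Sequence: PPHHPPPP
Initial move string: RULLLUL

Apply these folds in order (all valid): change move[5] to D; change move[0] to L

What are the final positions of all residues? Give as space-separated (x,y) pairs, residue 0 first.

Initial moves: RULLLUL
Fold: move[5]->D => RULLLDL (positions: [(0, 0), (1, 0), (1, 1), (0, 1), (-1, 1), (-2, 1), (-2, 0), (-3, 0)])
Fold: move[0]->L => LULLLDL (positions: [(0, 0), (-1, 0), (-1, 1), (-2, 1), (-3, 1), (-4, 1), (-4, 0), (-5, 0)])

Answer: (0,0) (-1,0) (-1,1) (-2,1) (-3,1) (-4,1) (-4,0) (-5,0)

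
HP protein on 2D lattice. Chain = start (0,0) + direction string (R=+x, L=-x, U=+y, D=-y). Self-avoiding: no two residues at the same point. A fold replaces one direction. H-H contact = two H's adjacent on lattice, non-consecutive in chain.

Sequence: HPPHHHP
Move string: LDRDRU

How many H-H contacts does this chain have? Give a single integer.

Answer: 1

Derivation:
Positions: [(0, 0), (-1, 0), (-1, -1), (0, -1), (0, -2), (1, -2), (1, -1)]
H-H contact: residue 0 @(0,0) - residue 3 @(0, -1)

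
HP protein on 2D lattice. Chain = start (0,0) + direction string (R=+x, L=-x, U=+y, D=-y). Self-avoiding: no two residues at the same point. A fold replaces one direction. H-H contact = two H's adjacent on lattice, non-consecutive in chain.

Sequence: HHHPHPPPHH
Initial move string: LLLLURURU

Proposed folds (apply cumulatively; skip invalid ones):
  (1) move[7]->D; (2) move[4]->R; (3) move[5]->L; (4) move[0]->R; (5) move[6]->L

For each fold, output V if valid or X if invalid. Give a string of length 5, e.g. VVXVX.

Initial: LLLLURURU -> [(0, 0), (-1, 0), (-2, 0), (-3, 0), (-4, 0), (-4, 1), (-3, 1), (-3, 2), (-2, 2), (-2, 3)]
Fold 1: move[7]->D => LLLLURUDU INVALID (collision), skipped
Fold 2: move[4]->R => LLLLRRURU INVALID (collision), skipped
Fold 3: move[5]->L => LLLLULURU VALID
Fold 4: move[0]->R => RLLLULURU INVALID (collision), skipped
Fold 5: move[6]->L => LLLLULLRU INVALID (collision), skipped

Answer: XXVXX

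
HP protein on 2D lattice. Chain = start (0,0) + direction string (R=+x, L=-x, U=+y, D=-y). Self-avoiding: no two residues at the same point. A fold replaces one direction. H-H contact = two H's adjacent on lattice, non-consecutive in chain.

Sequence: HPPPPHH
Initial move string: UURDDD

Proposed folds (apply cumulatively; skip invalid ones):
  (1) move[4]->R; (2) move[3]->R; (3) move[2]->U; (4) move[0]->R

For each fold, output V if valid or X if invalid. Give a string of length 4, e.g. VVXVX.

Answer: VVVV

Derivation:
Initial: UURDDD -> [(0, 0), (0, 1), (0, 2), (1, 2), (1, 1), (1, 0), (1, -1)]
Fold 1: move[4]->R => UURDRD VALID
Fold 2: move[3]->R => UURRRD VALID
Fold 3: move[2]->U => UUURRD VALID
Fold 4: move[0]->R => RUURRD VALID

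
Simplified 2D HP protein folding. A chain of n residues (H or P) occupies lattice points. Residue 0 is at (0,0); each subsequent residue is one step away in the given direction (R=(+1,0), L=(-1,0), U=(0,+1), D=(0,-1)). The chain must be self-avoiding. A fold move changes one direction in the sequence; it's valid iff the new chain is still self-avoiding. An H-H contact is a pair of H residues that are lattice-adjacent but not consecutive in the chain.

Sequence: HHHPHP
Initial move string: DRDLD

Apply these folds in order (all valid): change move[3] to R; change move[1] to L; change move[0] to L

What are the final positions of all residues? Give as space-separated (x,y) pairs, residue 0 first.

Initial moves: DRDLD
Fold: move[3]->R => DRDRD (positions: [(0, 0), (0, -1), (1, -1), (1, -2), (2, -2), (2, -3)])
Fold: move[1]->L => DLDRD (positions: [(0, 0), (0, -1), (-1, -1), (-1, -2), (0, -2), (0, -3)])
Fold: move[0]->L => LLDRD (positions: [(0, 0), (-1, 0), (-2, 0), (-2, -1), (-1, -1), (-1, -2)])

Answer: (0,0) (-1,0) (-2,0) (-2,-1) (-1,-1) (-1,-2)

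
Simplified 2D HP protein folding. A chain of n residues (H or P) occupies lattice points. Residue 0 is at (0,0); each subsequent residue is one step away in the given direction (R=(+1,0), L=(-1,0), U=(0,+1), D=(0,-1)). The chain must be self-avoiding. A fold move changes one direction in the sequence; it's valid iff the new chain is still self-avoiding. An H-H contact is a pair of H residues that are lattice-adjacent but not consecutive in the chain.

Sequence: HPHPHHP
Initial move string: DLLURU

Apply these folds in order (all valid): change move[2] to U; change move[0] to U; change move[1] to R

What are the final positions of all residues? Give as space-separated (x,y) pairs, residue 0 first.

Answer: (0,0) (0,1) (1,1) (1,2) (1,3) (2,3) (2,4)

Derivation:
Initial moves: DLLURU
Fold: move[2]->U => DLUURU (positions: [(0, 0), (0, -1), (-1, -1), (-1, 0), (-1, 1), (0, 1), (0, 2)])
Fold: move[0]->U => ULUURU (positions: [(0, 0), (0, 1), (-1, 1), (-1, 2), (-1, 3), (0, 3), (0, 4)])
Fold: move[1]->R => URUURU (positions: [(0, 0), (0, 1), (1, 1), (1, 2), (1, 3), (2, 3), (2, 4)])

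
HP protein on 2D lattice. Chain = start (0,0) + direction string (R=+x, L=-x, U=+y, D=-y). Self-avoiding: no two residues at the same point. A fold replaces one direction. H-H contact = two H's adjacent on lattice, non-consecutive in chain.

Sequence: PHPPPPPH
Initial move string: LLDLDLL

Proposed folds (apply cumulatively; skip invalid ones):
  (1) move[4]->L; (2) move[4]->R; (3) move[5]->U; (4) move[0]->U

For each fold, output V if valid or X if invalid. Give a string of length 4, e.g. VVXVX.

Answer: VXVV

Derivation:
Initial: LLDLDLL -> [(0, 0), (-1, 0), (-2, 0), (-2, -1), (-3, -1), (-3, -2), (-4, -2), (-5, -2)]
Fold 1: move[4]->L => LLDLLLL VALID
Fold 2: move[4]->R => LLDLRLL INVALID (collision), skipped
Fold 3: move[5]->U => LLDLLUL VALID
Fold 4: move[0]->U => ULDLLUL VALID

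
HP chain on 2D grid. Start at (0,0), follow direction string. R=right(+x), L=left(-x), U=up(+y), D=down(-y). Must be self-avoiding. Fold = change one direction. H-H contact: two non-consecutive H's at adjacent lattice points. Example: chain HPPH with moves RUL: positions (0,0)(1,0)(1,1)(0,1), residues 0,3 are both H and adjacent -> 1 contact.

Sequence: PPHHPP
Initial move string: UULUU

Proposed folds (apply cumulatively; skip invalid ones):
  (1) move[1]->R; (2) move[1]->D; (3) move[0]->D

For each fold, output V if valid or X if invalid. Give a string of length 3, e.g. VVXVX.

Answer: XXX

Derivation:
Initial: UULUU -> [(0, 0), (0, 1), (0, 2), (-1, 2), (-1, 3), (-1, 4)]
Fold 1: move[1]->R => URLUU INVALID (collision), skipped
Fold 2: move[1]->D => UDLUU INVALID (collision), skipped
Fold 3: move[0]->D => DULUU INVALID (collision), skipped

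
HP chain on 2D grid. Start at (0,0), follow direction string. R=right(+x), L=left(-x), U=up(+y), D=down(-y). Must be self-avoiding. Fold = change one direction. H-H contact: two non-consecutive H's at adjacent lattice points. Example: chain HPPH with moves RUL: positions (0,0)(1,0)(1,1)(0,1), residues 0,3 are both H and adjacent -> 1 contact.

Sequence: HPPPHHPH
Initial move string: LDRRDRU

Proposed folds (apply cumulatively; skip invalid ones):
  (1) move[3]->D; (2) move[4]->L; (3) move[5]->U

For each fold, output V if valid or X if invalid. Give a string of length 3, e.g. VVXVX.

Answer: VXX

Derivation:
Initial: LDRRDRU -> [(0, 0), (-1, 0), (-1, -1), (0, -1), (1, -1), (1, -2), (2, -2), (2, -1)]
Fold 1: move[3]->D => LDRDDRU VALID
Fold 2: move[4]->L => LDRDLRU INVALID (collision), skipped
Fold 3: move[5]->U => LDRDDUU INVALID (collision), skipped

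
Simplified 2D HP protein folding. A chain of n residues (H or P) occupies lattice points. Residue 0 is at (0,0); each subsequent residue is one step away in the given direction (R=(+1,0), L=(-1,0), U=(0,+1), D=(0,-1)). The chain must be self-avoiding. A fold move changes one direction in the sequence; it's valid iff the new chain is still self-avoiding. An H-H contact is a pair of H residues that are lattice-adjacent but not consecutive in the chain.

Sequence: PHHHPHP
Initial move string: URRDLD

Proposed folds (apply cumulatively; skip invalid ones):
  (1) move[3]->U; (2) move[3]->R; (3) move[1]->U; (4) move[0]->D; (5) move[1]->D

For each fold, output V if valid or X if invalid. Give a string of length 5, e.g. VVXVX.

Initial: URRDLD -> [(0, 0), (0, 1), (1, 1), (2, 1), (2, 0), (1, 0), (1, -1)]
Fold 1: move[3]->U => URRULD INVALID (collision), skipped
Fold 2: move[3]->R => URRRLD INVALID (collision), skipped
Fold 3: move[1]->U => UURDLD INVALID (collision), skipped
Fold 4: move[0]->D => DRRDLD VALID
Fold 5: move[1]->D => DDRDLD VALID

Answer: XXXVV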